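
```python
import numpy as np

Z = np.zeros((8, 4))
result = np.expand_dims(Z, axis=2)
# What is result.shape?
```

(8, 4, 1)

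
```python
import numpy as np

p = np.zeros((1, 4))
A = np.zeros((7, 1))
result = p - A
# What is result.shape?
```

(7, 4)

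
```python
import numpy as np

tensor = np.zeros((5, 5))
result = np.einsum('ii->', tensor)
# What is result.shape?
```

()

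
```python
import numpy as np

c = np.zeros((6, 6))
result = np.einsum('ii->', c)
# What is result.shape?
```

()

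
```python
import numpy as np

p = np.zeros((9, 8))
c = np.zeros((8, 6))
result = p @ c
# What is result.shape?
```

(9, 6)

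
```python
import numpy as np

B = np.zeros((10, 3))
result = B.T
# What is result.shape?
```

(3, 10)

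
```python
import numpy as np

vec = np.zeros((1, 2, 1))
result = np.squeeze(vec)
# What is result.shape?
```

(2,)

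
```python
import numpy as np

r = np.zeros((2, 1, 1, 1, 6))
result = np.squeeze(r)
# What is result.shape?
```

(2, 6)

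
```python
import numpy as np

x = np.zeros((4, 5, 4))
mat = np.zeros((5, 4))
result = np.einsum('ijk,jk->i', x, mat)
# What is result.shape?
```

(4,)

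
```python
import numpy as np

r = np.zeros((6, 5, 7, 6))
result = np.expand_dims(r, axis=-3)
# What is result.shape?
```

(6, 5, 1, 7, 6)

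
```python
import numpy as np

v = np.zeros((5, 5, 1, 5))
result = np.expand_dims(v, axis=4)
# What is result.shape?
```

(5, 5, 1, 5, 1)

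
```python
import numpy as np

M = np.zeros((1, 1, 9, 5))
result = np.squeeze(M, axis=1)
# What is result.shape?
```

(1, 9, 5)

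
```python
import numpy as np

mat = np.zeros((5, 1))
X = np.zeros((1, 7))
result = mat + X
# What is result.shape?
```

(5, 7)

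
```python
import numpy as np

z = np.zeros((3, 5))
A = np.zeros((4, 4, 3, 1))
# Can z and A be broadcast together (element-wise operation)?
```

Yes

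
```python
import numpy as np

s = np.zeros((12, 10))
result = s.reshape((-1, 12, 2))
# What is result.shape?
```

(5, 12, 2)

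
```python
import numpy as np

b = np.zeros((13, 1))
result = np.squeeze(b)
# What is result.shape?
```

(13,)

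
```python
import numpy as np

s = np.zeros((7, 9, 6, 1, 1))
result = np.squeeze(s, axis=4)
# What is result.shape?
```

(7, 9, 6, 1)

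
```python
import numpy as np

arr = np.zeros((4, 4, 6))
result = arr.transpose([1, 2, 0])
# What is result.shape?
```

(4, 6, 4)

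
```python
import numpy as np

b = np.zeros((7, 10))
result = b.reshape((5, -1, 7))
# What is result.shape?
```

(5, 2, 7)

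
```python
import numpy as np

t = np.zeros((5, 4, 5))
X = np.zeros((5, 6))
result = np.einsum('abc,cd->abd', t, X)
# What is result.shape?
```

(5, 4, 6)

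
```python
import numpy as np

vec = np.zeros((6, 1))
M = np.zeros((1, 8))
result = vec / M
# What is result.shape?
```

(6, 8)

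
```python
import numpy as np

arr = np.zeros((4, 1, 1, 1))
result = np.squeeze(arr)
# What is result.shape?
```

(4,)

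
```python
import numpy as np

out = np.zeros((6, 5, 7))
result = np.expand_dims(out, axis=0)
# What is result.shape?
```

(1, 6, 5, 7)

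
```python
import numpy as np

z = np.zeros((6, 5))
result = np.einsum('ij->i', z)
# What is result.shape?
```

(6,)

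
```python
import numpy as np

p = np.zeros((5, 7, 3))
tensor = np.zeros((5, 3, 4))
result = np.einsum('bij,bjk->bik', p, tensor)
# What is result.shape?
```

(5, 7, 4)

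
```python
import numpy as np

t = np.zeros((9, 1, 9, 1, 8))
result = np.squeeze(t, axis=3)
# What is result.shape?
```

(9, 1, 9, 8)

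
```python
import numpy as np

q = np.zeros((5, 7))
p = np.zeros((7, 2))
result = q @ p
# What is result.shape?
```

(5, 2)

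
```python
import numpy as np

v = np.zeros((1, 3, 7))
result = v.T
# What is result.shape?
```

(7, 3, 1)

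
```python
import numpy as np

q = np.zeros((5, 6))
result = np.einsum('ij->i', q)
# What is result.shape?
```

(5,)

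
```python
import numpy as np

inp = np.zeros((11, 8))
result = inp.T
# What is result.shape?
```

(8, 11)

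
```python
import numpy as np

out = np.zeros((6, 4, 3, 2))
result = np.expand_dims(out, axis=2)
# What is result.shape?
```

(6, 4, 1, 3, 2)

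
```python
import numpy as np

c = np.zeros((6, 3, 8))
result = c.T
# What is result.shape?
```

(8, 3, 6)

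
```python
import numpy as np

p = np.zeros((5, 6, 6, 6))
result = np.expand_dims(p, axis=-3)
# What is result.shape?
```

(5, 6, 1, 6, 6)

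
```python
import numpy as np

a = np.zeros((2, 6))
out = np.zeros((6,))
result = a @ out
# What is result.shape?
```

(2,)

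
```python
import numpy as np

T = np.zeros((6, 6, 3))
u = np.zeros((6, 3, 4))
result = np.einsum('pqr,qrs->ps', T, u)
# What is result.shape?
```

(6, 4)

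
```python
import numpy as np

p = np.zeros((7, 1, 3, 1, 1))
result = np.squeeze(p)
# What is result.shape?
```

(7, 3)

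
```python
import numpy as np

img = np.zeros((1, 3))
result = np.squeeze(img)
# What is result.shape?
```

(3,)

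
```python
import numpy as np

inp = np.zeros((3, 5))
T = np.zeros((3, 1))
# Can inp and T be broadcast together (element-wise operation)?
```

Yes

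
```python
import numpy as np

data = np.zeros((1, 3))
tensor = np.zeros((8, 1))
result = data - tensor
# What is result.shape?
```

(8, 3)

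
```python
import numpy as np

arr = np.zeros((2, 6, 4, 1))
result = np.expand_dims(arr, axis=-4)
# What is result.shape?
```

(2, 1, 6, 4, 1)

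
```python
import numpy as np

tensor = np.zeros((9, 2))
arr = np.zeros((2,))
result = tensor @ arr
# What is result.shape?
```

(9,)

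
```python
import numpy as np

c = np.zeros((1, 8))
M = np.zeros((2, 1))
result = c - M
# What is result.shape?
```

(2, 8)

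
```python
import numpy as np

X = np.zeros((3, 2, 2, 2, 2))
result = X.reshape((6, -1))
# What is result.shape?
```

(6, 8)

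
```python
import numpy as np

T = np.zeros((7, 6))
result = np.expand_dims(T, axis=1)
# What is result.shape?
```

(7, 1, 6)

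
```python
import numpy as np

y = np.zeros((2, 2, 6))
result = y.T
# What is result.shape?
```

(6, 2, 2)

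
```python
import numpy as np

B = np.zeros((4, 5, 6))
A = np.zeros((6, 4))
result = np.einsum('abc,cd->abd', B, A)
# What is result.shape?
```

(4, 5, 4)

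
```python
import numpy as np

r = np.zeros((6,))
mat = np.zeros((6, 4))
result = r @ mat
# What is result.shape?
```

(4,)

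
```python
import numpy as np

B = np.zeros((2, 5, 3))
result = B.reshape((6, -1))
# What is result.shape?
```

(6, 5)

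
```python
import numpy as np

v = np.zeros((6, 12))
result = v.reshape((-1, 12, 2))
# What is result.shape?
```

(3, 12, 2)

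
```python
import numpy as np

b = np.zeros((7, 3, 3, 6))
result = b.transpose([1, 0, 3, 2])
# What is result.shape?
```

(3, 7, 6, 3)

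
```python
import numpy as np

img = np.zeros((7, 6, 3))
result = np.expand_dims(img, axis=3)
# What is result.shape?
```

(7, 6, 3, 1)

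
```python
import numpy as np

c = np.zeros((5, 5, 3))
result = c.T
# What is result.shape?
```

(3, 5, 5)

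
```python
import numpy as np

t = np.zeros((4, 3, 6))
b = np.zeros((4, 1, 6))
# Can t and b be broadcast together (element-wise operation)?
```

Yes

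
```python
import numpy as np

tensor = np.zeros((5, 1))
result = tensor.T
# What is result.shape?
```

(1, 5)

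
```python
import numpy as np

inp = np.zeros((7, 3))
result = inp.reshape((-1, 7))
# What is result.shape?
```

(3, 7)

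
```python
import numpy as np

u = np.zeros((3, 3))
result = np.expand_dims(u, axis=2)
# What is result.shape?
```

(3, 3, 1)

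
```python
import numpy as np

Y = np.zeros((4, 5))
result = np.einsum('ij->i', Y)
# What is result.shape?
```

(4,)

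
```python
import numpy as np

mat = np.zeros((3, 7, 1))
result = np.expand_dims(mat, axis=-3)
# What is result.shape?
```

(3, 1, 7, 1)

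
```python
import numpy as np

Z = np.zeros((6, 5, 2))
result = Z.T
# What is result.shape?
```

(2, 5, 6)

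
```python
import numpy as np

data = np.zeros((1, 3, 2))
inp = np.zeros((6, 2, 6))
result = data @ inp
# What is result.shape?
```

(6, 3, 6)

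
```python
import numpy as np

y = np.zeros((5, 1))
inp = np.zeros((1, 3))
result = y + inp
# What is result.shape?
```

(5, 3)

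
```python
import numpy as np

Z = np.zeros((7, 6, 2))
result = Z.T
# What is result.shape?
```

(2, 6, 7)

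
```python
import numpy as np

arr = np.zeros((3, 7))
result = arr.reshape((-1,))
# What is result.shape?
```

(21,)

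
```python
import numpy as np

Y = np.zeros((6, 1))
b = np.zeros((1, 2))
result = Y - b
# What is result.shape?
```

(6, 2)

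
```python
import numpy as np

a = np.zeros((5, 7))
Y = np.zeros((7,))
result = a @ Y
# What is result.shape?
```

(5,)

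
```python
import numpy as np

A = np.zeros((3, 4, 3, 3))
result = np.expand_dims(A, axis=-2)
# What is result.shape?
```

(3, 4, 3, 1, 3)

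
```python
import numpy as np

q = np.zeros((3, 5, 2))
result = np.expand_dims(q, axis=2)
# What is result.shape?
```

(3, 5, 1, 2)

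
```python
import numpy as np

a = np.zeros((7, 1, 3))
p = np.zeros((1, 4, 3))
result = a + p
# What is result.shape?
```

(7, 4, 3)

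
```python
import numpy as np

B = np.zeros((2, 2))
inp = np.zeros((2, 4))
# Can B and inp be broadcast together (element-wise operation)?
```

No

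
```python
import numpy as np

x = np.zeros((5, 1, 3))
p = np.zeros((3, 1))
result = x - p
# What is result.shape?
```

(5, 3, 3)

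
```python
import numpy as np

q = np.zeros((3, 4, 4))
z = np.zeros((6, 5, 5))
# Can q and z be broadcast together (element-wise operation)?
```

No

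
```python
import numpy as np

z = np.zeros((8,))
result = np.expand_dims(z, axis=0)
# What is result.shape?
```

(1, 8)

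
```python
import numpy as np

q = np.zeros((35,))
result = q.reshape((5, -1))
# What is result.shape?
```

(5, 7)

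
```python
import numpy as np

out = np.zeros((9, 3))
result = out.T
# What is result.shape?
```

(3, 9)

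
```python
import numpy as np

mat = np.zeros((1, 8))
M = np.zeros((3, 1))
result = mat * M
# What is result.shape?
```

(3, 8)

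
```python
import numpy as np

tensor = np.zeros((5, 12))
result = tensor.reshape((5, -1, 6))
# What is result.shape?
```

(5, 2, 6)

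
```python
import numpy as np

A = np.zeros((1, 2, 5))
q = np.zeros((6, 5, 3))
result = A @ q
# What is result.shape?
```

(6, 2, 3)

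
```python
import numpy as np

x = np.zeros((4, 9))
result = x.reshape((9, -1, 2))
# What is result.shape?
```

(9, 2, 2)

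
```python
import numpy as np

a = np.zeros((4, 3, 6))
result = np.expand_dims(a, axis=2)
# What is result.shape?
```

(4, 3, 1, 6)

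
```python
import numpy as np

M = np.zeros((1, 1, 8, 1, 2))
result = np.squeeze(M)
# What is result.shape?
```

(8, 2)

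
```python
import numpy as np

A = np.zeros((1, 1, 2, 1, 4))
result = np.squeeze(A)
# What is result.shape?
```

(2, 4)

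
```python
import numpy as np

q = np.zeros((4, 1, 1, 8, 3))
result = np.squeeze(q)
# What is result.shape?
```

(4, 8, 3)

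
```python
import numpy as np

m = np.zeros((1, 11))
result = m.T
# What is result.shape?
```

(11, 1)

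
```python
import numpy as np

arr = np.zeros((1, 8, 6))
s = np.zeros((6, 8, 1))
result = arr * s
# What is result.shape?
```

(6, 8, 6)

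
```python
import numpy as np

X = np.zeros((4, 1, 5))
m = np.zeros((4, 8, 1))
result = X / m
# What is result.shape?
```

(4, 8, 5)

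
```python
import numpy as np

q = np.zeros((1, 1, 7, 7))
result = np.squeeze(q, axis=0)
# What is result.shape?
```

(1, 7, 7)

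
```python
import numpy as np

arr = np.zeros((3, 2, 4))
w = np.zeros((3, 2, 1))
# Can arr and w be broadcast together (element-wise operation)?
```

Yes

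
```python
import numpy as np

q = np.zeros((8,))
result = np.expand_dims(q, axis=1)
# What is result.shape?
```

(8, 1)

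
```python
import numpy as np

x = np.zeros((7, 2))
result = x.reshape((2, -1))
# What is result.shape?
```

(2, 7)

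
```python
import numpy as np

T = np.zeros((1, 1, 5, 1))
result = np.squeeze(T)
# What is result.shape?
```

(5,)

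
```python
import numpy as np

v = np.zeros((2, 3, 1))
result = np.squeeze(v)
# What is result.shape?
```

(2, 3)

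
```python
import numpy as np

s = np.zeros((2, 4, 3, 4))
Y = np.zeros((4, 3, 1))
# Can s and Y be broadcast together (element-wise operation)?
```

Yes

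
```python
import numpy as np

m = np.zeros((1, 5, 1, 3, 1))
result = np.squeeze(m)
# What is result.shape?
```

(5, 3)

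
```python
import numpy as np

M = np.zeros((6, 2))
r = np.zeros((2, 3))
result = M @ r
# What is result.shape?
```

(6, 3)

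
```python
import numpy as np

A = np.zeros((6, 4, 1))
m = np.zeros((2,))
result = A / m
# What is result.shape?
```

(6, 4, 2)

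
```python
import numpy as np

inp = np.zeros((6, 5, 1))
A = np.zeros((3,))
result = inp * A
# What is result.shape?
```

(6, 5, 3)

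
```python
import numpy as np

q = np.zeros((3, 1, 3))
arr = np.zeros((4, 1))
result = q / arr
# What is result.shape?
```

(3, 4, 3)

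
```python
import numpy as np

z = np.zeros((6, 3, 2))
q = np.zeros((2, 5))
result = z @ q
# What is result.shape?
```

(6, 3, 5)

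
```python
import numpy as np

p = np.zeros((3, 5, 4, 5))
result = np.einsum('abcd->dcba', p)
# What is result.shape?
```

(5, 4, 5, 3)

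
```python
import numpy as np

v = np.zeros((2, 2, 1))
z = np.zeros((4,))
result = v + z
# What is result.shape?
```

(2, 2, 4)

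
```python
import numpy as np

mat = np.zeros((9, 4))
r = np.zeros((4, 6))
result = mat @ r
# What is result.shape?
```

(9, 6)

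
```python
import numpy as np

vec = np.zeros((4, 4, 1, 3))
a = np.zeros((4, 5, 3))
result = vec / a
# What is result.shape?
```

(4, 4, 5, 3)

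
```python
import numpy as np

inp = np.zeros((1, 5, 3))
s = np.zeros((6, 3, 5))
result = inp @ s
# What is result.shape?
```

(6, 5, 5)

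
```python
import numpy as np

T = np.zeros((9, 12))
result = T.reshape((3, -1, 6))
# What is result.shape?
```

(3, 6, 6)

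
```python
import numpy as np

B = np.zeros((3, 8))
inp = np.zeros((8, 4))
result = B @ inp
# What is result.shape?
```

(3, 4)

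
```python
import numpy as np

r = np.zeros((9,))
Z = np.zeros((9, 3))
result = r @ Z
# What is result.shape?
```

(3,)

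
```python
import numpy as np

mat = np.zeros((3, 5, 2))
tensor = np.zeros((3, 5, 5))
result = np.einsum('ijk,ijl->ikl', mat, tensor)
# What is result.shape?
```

(3, 2, 5)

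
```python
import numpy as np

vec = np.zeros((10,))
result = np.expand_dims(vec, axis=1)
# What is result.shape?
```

(10, 1)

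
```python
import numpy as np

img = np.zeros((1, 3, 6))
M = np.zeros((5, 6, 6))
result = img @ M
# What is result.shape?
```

(5, 3, 6)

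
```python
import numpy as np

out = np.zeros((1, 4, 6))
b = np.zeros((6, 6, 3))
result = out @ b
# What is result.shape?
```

(6, 4, 3)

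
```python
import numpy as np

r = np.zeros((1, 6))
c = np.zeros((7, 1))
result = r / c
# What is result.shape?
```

(7, 6)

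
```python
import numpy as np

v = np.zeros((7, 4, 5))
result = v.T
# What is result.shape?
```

(5, 4, 7)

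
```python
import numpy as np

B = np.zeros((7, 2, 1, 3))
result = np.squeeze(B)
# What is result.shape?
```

(7, 2, 3)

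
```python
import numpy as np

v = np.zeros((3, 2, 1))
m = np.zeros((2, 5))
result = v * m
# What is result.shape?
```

(3, 2, 5)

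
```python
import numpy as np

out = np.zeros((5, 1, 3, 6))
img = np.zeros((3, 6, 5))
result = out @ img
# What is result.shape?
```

(5, 3, 3, 5)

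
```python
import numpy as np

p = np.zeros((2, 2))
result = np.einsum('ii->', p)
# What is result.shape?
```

()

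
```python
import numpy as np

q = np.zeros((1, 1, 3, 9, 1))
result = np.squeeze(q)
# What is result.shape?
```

(3, 9)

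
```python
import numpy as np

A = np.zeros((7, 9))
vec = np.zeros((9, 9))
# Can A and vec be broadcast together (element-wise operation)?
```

No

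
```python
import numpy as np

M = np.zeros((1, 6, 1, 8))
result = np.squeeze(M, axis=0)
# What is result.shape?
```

(6, 1, 8)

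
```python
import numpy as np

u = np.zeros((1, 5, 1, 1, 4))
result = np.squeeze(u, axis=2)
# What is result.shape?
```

(1, 5, 1, 4)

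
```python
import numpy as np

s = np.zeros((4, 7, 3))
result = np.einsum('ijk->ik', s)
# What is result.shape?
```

(4, 3)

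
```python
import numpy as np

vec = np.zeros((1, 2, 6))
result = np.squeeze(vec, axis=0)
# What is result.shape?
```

(2, 6)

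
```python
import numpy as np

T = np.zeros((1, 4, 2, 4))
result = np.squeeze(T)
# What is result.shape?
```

(4, 2, 4)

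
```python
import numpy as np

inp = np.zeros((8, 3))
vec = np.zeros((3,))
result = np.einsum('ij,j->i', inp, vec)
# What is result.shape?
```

(8,)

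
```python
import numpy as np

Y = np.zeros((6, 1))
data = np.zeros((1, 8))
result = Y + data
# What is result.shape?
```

(6, 8)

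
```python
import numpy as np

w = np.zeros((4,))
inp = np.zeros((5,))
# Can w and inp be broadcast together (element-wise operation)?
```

No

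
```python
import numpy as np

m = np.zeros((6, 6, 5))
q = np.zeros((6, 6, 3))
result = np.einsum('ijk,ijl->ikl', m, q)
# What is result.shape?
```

(6, 5, 3)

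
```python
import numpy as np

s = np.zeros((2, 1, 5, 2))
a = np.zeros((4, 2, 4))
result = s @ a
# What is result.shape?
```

(2, 4, 5, 4)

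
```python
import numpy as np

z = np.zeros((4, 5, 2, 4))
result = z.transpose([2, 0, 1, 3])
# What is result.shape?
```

(2, 4, 5, 4)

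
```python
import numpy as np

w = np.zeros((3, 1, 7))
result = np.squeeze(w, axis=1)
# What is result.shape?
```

(3, 7)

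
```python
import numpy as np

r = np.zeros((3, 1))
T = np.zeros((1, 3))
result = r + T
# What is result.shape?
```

(3, 3)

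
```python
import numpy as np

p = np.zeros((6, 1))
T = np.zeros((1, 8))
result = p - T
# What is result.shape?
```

(6, 8)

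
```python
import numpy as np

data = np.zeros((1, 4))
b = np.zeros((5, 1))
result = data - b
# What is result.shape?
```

(5, 4)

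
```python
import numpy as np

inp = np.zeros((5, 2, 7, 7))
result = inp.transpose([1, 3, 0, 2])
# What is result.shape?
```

(2, 7, 5, 7)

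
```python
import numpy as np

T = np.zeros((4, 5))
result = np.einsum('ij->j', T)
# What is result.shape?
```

(5,)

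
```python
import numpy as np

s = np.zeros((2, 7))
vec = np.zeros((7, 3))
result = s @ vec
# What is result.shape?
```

(2, 3)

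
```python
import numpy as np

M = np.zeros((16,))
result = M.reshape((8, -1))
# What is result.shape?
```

(8, 2)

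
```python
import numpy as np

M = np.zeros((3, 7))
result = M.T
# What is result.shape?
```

(7, 3)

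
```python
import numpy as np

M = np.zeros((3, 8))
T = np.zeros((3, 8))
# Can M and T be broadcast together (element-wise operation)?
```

Yes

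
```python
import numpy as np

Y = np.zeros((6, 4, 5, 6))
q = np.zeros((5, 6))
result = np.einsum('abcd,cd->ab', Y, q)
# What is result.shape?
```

(6, 4)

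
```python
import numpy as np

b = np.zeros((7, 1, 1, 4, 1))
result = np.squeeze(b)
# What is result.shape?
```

(7, 4)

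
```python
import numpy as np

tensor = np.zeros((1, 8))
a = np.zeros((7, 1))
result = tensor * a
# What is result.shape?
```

(7, 8)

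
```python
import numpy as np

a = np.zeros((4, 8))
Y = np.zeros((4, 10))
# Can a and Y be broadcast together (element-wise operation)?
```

No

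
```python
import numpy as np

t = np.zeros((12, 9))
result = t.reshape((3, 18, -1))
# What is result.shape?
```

(3, 18, 2)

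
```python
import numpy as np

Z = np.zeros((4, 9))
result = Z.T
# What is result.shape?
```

(9, 4)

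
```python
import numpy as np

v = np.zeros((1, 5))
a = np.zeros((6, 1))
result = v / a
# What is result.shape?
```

(6, 5)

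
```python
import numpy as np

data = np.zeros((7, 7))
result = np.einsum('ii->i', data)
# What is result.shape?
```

(7,)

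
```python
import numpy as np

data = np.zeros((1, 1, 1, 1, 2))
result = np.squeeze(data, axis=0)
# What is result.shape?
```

(1, 1, 1, 2)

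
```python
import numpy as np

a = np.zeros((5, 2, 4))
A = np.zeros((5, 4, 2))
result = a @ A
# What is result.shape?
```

(5, 2, 2)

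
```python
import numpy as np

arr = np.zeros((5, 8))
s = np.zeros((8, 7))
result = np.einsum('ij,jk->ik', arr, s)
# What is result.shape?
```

(5, 7)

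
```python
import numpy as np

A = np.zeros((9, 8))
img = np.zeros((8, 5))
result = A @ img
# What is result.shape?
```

(9, 5)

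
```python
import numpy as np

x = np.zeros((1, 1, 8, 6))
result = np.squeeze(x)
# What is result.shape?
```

(8, 6)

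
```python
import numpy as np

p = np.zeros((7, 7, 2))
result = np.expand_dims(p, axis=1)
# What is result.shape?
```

(7, 1, 7, 2)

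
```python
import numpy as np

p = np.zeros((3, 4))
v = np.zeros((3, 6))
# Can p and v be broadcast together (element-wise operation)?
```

No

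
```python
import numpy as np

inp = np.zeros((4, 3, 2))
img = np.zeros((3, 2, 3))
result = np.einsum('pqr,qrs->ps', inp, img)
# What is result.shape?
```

(4, 3)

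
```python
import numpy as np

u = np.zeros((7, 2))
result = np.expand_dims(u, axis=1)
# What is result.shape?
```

(7, 1, 2)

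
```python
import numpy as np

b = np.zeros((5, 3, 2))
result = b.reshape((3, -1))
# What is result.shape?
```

(3, 10)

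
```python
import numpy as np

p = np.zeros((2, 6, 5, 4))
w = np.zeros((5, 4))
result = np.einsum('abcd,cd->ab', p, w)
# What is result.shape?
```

(2, 6)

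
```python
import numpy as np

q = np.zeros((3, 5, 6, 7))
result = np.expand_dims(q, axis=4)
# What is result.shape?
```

(3, 5, 6, 7, 1)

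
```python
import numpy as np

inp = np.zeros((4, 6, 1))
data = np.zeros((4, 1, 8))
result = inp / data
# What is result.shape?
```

(4, 6, 8)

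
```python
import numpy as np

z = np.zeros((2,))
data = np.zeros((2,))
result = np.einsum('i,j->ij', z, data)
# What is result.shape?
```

(2, 2)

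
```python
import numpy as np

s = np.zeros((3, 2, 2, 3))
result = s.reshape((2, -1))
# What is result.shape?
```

(2, 18)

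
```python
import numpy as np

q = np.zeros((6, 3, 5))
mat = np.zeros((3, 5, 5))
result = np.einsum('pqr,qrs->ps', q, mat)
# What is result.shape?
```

(6, 5)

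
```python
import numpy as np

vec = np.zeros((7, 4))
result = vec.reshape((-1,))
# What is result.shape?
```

(28,)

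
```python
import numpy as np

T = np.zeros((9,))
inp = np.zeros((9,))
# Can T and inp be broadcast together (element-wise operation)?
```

Yes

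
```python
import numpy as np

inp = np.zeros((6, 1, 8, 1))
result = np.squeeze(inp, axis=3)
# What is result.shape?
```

(6, 1, 8)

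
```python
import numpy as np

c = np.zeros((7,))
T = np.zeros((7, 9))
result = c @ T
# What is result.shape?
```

(9,)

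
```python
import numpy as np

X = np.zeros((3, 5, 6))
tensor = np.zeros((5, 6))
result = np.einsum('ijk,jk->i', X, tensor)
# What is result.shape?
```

(3,)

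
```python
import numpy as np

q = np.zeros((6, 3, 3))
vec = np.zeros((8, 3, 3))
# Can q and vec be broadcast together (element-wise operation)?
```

No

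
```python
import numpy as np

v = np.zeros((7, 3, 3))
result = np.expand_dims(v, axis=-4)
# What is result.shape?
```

(1, 7, 3, 3)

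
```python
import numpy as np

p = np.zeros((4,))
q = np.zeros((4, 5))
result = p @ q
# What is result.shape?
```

(5,)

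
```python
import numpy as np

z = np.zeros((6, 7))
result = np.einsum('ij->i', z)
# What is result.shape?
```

(6,)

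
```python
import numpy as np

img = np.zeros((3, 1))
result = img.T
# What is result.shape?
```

(1, 3)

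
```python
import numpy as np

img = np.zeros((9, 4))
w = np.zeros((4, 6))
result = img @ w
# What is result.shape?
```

(9, 6)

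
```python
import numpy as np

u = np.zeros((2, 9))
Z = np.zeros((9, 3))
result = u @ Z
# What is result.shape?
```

(2, 3)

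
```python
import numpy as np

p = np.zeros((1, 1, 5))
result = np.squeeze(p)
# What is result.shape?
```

(5,)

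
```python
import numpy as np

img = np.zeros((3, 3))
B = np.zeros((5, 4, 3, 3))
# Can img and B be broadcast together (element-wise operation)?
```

Yes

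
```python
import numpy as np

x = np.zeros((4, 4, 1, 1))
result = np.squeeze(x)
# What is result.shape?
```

(4, 4)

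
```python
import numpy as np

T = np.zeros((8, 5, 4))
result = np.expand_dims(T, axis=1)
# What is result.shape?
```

(8, 1, 5, 4)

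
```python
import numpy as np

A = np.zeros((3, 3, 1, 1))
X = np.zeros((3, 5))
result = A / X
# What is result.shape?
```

(3, 3, 3, 5)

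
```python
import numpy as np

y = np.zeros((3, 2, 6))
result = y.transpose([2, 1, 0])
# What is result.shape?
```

(6, 2, 3)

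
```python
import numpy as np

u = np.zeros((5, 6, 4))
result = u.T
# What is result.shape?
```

(4, 6, 5)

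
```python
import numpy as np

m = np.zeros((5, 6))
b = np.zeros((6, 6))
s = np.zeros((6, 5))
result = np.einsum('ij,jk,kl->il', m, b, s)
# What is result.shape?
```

(5, 5)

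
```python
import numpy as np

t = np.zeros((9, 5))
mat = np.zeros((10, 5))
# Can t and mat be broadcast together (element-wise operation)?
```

No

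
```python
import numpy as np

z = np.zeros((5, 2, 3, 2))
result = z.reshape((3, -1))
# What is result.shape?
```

(3, 20)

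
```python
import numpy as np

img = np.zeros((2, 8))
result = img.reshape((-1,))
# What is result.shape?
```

(16,)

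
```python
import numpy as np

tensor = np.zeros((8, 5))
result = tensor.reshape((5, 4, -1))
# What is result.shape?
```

(5, 4, 2)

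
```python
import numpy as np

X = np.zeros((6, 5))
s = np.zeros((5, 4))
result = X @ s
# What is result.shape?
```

(6, 4)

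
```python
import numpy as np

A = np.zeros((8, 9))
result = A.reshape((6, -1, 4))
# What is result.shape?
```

(6, 3, 4)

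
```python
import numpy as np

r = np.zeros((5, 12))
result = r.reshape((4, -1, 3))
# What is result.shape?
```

(4, 5, 3)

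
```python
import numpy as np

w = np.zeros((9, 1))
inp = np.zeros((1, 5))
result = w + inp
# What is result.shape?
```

(9, 5)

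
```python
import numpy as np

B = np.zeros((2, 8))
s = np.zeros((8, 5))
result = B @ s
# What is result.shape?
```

(2, 5)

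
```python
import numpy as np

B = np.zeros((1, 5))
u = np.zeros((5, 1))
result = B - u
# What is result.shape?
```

(5, 5)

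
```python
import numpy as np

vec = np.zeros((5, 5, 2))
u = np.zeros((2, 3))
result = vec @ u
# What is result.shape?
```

(5, 5, 3)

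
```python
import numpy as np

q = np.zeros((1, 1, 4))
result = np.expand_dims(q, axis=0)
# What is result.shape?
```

(1, 1, 1, 4)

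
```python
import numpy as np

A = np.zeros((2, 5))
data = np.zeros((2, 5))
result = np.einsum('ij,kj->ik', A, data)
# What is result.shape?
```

(2, 2)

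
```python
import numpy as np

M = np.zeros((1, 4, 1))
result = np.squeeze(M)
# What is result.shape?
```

(4,)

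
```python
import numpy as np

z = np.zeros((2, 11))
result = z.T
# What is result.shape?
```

(11, 2)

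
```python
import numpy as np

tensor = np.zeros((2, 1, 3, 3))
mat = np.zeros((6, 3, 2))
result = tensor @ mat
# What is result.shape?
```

(2, 6, 3, 2)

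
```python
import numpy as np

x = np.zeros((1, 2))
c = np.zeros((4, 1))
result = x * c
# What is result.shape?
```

(4, 2)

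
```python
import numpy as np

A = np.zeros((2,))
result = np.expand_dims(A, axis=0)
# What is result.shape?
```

(1, 2)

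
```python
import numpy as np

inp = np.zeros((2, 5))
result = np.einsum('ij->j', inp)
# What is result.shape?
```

(5,)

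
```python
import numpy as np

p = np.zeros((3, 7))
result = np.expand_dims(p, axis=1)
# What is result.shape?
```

(3, 1, 7)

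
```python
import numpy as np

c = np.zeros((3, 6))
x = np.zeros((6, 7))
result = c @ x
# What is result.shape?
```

(3, 7)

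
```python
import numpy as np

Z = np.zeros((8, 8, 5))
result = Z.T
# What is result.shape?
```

(5, 8, 8)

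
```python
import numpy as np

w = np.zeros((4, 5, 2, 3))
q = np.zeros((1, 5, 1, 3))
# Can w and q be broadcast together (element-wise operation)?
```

Yes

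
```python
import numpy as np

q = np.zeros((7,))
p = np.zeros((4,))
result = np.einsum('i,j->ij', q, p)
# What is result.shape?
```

(7, 4)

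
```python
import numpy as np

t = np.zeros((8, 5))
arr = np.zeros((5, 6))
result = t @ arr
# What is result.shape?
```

(8, 6)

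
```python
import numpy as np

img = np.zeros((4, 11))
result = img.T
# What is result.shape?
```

(11, 4)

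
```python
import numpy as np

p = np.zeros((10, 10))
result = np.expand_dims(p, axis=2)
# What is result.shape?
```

(10, 10, 1)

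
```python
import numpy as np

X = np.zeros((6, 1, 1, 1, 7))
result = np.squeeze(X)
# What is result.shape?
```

(6, 7)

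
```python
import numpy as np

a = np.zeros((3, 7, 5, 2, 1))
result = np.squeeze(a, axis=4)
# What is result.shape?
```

(3, 7, 5, 2)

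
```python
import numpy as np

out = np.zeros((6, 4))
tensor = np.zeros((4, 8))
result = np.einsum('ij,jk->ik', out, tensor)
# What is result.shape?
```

(6, 8)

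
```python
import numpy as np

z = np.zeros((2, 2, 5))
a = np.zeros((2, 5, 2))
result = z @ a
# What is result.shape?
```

(2, 2, 2)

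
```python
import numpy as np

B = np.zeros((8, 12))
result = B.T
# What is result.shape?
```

(12, 8)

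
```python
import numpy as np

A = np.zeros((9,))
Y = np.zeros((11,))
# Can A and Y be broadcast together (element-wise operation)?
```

No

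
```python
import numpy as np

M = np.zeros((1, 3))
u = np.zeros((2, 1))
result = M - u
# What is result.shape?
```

(2, 3)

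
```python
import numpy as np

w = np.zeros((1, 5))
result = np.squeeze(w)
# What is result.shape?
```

(5,)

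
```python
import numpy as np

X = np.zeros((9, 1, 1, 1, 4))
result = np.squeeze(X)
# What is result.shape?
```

(9, 4)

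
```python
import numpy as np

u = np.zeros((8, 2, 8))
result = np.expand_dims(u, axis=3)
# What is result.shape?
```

(8, 2, 8, 1)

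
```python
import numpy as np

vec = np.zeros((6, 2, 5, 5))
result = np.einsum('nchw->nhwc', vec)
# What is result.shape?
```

(6, 5, 5, 2)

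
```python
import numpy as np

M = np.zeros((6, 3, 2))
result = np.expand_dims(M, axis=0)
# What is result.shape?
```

(1, 6, 3, 2)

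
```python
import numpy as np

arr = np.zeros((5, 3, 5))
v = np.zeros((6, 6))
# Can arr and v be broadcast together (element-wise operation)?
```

No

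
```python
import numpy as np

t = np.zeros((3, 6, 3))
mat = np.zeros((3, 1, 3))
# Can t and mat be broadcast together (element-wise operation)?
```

Yes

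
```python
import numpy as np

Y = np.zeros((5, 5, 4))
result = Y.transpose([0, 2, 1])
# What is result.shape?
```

(5, 4, 5)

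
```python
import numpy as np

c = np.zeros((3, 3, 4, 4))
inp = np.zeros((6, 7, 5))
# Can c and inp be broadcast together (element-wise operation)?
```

No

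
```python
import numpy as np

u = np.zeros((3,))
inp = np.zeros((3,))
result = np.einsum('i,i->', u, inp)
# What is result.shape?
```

()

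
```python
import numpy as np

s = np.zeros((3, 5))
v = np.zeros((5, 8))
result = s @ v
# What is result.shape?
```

(3, 8)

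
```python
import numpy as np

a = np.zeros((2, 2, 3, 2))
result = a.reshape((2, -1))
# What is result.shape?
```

(2, 12)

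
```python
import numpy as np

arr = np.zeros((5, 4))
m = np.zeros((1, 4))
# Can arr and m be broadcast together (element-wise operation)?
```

Yes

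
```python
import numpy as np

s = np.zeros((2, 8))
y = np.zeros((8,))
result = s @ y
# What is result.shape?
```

(2,)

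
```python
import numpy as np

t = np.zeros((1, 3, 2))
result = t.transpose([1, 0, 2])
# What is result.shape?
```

(3, 1, 2)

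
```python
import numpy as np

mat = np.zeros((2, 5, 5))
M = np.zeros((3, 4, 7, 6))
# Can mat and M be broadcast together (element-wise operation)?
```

No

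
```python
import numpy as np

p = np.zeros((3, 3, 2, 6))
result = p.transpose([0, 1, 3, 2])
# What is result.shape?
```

(3, 3, 6, 2)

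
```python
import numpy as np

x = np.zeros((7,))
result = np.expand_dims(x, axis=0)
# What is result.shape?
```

(1, 7)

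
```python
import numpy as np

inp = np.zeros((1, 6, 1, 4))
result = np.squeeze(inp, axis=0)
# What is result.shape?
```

(6, 1, 4)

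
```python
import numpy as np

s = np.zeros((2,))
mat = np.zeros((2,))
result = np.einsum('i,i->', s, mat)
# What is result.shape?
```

()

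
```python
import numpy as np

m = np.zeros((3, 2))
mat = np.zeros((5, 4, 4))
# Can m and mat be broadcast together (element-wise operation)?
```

No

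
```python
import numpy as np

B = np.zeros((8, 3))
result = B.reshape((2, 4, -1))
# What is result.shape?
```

(2, 4, 3)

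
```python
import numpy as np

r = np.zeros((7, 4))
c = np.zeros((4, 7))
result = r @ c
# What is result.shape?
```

(7, 7)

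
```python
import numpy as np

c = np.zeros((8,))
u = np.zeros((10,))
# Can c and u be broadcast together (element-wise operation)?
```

No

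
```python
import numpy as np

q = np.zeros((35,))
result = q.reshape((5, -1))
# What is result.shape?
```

(5, 7)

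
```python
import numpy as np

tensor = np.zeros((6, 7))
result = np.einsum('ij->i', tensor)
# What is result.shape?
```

(6,)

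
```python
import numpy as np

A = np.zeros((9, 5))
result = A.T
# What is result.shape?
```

(5, 9)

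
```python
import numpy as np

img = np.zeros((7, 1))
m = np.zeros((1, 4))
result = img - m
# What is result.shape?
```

(7, 4)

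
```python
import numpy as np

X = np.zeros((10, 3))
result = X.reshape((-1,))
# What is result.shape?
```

(30,)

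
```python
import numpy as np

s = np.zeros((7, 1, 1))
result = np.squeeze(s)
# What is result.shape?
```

(7,)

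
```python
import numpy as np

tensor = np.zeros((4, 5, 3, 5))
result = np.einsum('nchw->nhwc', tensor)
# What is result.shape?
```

(4, 3, 5, 5)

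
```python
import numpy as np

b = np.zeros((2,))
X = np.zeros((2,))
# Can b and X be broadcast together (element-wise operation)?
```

Yes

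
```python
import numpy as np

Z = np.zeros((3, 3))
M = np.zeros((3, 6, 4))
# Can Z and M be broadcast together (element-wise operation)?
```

No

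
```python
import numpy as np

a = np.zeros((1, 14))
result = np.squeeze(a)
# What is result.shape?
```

(14,)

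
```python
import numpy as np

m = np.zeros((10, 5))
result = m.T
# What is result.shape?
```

(5, 10)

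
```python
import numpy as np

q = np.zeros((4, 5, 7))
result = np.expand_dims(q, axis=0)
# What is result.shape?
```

(1, 4, 5, 7)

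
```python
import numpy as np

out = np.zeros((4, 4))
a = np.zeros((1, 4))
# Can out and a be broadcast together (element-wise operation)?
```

Yes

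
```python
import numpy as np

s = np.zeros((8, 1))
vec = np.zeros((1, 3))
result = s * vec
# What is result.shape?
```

(8, 3)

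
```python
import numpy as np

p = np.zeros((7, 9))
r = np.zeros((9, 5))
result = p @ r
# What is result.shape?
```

(7, 5)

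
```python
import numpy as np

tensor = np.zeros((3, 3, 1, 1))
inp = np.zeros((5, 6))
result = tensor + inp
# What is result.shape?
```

(3, 3, 5, 6)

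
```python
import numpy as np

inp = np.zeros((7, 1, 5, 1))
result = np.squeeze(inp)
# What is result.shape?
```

(7, 5)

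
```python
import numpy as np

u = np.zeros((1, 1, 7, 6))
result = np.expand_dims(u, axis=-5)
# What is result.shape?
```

(1, 1, 1, 7, 6)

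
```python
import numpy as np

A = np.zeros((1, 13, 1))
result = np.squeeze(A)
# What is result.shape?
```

(13,)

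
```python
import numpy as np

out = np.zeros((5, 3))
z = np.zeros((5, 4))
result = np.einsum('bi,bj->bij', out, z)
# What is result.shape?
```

(5, 3, 4)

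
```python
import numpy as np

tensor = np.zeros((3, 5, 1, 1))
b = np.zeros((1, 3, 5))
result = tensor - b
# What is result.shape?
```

(3, 5, 3, 5)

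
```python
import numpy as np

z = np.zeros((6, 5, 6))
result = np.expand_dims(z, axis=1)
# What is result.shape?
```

(6, 1, 5, 6)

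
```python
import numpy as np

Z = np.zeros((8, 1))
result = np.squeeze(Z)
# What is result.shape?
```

(8,)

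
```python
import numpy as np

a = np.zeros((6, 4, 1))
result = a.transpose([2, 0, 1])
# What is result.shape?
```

(1, 6, 4)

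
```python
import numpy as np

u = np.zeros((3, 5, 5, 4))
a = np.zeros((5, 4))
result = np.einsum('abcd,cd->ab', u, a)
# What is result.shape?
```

(3, 5)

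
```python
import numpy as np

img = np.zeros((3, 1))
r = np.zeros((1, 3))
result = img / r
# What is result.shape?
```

(3, 3)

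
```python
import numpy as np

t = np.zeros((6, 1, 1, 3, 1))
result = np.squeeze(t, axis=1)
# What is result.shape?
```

(6, 1, 3, 1)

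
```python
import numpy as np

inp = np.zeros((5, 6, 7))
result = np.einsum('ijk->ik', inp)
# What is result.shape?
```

(5, 7)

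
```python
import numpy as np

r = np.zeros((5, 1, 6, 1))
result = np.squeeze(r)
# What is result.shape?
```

(5, 6)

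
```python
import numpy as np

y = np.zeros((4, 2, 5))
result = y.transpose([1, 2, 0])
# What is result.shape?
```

(2, 5, 4)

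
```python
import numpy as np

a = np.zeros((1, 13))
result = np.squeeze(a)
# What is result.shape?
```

(13,)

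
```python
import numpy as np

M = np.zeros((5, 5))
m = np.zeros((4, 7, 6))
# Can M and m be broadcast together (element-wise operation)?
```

No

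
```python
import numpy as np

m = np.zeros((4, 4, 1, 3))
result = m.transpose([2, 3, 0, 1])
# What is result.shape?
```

(1, 3, 4, 4)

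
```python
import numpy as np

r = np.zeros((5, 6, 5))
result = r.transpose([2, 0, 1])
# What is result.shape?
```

(5, 5, 6)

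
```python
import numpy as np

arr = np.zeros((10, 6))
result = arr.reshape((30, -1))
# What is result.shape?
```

(30, 2)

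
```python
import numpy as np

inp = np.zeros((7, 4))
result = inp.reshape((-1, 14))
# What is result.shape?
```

(2, 14)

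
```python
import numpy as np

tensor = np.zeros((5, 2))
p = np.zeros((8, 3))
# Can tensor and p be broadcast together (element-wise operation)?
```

No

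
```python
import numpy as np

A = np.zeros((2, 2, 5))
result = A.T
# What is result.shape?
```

(5, 2, 2)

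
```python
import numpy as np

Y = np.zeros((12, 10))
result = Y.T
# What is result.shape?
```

(10, 12)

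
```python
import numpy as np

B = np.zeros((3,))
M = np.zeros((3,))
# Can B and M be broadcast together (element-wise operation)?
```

Yes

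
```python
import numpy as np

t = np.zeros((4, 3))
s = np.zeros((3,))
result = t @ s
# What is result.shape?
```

(4,)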